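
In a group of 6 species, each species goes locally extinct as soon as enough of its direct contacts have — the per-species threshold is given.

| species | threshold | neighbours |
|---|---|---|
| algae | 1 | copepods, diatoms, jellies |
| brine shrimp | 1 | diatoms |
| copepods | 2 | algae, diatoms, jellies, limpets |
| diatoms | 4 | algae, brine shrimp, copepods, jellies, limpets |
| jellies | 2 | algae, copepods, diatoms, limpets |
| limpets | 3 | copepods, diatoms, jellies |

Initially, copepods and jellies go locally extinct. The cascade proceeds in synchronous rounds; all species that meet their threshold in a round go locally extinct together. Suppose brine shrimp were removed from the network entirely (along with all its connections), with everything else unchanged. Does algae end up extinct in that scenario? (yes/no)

yes

With brine shrimp removed:
Round 1 — copepods, jellies go locally extinct (initial).
Round 2 — checking thresholds:
  algae: 2 of 3 neighbours ≥ 1, goes locally extinct.
  diatoms: 2 of 4 neighbours < 4, below threshold.
  limpets: 2 of 3 neighbours < 3, below threshold.
Round 3 — no new extinctions; cascade stops.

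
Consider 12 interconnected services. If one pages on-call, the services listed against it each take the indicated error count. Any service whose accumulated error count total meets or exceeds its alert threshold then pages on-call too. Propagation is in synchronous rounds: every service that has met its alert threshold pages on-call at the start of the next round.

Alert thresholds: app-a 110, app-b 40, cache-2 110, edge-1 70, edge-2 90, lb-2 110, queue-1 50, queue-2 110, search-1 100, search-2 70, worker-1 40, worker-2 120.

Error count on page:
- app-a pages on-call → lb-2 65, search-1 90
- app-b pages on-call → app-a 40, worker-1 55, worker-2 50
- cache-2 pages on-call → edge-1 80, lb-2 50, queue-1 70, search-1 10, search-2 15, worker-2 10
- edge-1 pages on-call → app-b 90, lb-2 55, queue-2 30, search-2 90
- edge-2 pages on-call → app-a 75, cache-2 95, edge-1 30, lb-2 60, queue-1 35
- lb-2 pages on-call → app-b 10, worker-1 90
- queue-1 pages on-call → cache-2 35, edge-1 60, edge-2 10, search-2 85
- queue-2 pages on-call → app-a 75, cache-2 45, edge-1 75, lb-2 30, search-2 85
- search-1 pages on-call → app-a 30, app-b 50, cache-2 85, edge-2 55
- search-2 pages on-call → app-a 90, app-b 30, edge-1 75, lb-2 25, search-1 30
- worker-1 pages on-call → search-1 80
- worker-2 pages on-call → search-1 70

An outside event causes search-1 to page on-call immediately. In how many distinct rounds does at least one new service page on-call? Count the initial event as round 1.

3

Round 1 — search-1 pages on-call (initial).
  app-a: +30 → 30 < 110
  app-b: +50 → 50 ≥ 40
  cache-2: +85 → 85 < 110
  edge-2: +55 → 55 < 90
Round 2 — app-b pages on-call.
  app-a: +40 → 70 < 110
  worker-1: +55 → 55 ≥ 40
  worker-2: +50 → 50 < 120
Round 3 — worker-1 pages on-call.
No further pages.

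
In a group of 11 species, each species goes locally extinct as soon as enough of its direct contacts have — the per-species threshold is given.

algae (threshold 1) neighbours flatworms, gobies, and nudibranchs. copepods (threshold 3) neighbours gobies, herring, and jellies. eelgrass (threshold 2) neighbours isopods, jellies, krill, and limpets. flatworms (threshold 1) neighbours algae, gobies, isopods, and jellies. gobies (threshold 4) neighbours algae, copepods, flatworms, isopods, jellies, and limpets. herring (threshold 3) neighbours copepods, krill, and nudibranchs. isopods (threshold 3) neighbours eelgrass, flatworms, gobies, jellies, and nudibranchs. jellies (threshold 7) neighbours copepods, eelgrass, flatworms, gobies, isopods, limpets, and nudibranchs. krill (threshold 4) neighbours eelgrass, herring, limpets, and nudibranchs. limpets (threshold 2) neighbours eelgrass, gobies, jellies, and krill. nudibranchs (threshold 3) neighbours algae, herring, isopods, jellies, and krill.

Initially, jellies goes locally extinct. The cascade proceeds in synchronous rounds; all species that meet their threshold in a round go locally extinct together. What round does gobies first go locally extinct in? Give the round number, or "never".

Round 1 — jellies goes locally extinct (initial).
Round 2 — checking thresholds:
  copepods: 1 of 3 neighbours < 3, below threshold.
  eelgrass: 1 of 4 neighbours < 2, below threshold.
  flatworms: 1 of 4 neighbours ≥ 1, goes locally extinct.
  gobies: 1 of 6 neighbours < 4, below threshold.
  isopods: 1 of 5 neighbours < 3, below threshold.
  limpets: 1 of 4 neighbours < 2, below threshold.
  nudibranchs: 1 of 5 neighbours < 3, below threshold.
Round 3 — checking thresholds:
  algae: 1 of 3 neighbours ≥ 1, goes locally extinct.
  copepods: 1 of 3 neighbours < 3, below threshold.
  eelgrass: 1 of 4 neighbours < 2, below threshold.
  gobies: 2 of 6 neighbours < 4, below threshold.
  isopods: 2 of 5 neighbours < 3, below threshold.
  limpets: 1 of 4 neighbours < 2, below threshold.
  nudibranchs: 1 of 5 neighbours < 3, below threshold.
Round 4 — no new extinctions; cascade stops.

never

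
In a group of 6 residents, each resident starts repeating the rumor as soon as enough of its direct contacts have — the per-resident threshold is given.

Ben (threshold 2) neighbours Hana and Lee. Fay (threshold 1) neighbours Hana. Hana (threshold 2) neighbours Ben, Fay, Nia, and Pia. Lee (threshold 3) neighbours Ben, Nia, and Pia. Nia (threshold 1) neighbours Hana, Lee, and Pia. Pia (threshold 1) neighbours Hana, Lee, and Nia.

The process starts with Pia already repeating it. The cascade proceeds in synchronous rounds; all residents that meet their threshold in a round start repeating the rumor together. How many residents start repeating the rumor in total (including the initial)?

4

Round 1 — Pia starts repeating the rumor (initial).
Round 2 — checking thresholds:
  Hana: 1 of 4 neighbours < 2, below threshold.
  Lee: 1 of 3 neighbours < 3, below threshold.
  Nia: 1 of 3 neighbours ≥ 1, starts repeating the rumor.
Round 3 — checking thresholds:
  Hana: 2 of 4 neighbours ≥ 2, starts repeating the rumor.
  Lee: 2 of 3 neighbours < 3, below threshold.
Round 4 — checking thresholds:
  Ben: 1 of 2 neighbours < 2, below threshold.
  Fay: 1 of 1 neighbours ≥ 1, starts repeating the rumor.
  Lee: 2 of 3 neighbours < 3, below threshold.
Round 5 — no new spreads; cascade stops.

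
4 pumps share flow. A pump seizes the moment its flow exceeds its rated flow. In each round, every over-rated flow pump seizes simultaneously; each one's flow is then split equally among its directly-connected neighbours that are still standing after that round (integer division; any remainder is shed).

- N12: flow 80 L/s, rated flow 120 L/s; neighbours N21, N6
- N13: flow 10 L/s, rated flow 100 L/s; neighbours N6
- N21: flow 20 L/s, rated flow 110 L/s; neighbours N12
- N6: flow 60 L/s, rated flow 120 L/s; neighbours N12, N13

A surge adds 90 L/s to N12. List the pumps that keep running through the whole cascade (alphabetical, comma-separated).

N21

Round 1 — N12 at 170 > 120. N12 seizes.
  N12 sheds 170 L/s to N21, N6: 85 each.
    N21: 20+85 = 105 ≤ 110
    N6: 60+85 = 145 > 120
Round 2 — N6 seizes.
  N6 sheds 145 L/s to N13: 145 each.
    N13: 10+145 = 155 > 100
Round 3 — N13 seizes.
  N13 sheds 155 L/s: no online neighbours, lost.
No further seizures.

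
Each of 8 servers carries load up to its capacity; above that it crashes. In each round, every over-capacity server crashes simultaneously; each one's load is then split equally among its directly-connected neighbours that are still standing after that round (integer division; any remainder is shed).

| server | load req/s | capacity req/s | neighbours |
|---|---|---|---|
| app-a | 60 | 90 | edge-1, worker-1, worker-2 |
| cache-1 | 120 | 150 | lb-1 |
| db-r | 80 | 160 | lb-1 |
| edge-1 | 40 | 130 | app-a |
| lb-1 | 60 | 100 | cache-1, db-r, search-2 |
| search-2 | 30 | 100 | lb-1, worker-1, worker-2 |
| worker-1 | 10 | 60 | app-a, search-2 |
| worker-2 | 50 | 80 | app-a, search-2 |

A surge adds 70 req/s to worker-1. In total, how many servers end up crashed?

7

Round 1 — worker-1 at 80 > 60. worker-1 crashes.
  worker-1 sheds 80 req/s to app-a, search-2: 40 each.
    app-a: 60+40 = 100 > 90
    search-2: 30+40 = 70 ≤ 100
Round 2 — app-a crashes.
  app-a sheds 100 req/s to edge-1, worker-2: 50 each.
    edge-1: 40+50 = 90 ≤ 130
    worker-2: 50+50 = 100 > 80
Round 3 — worker-2 crashes.
  worker-2 sheds 100 req/s to search-2: 100 each.
    search-2: 70+100 = 170 > 100
Round 4 — search-2 crashes.
  search-2 sheds 170 req/s to lb-1: 170 each.
    lb-1: 60+170 = 230 > 100
Round 5 — lb-1 crashes.
  lb-1 sheds 230 req/s to cache-1, db-r: 115 each.
    cache-1: 120+115 = 235 > 150
    db-r: 80+115 = 195 > 160
Round 6 — cache-1, db-r crash.
  cache-1 sheds 235 req/s: no online neighbours, lost.
  db-r sheds 195 req/s: no online neighbours, lost.
No further crashes.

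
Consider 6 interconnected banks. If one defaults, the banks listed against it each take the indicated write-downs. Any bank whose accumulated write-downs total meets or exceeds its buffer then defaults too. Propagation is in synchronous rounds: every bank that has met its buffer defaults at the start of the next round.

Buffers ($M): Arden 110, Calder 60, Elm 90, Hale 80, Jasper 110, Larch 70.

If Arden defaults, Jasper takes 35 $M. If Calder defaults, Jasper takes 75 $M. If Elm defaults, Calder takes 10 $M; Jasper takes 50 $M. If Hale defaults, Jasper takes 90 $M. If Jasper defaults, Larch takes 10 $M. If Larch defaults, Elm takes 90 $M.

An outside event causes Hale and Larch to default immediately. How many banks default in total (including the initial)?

4

Round 1 — Hale, Larch default (initial).
  Elm: +90 → 90 ≥ 90
  Jasper: +90 → 90 < 110
Round 2 — Elm defaults.
  Calder: +10 → 10 < 60
  Jasper: +50 → 140 ≥ 110
Round 3 — Jasper defaults.
No further defaults.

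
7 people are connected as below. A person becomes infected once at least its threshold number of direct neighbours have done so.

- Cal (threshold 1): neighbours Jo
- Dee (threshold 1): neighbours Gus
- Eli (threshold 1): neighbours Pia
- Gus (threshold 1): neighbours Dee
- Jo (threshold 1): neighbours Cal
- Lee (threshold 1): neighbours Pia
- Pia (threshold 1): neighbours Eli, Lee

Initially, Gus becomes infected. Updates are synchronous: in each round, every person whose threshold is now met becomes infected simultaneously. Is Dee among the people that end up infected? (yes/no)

yes

Round 1 — Gus becomes infected (initial).
Round 2 — checking thresholds:
  Dee: 1 of 1 neighbours ≥ 1, becomes infected.
Round 3 — no new infections; cascade stops.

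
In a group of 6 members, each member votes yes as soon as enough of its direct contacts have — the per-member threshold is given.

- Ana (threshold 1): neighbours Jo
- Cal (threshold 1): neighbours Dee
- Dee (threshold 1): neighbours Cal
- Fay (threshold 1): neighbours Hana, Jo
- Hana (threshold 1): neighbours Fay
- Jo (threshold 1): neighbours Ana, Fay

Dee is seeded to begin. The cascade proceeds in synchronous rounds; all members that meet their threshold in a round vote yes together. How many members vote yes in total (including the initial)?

2

Round 1 — Dee votes yes (initial).
Round 2 — checking thresholds:
  Cal: 1 of 1 neighbours ≥ 1, votes yes.
Round 3 — no new yes votes; cascade stops.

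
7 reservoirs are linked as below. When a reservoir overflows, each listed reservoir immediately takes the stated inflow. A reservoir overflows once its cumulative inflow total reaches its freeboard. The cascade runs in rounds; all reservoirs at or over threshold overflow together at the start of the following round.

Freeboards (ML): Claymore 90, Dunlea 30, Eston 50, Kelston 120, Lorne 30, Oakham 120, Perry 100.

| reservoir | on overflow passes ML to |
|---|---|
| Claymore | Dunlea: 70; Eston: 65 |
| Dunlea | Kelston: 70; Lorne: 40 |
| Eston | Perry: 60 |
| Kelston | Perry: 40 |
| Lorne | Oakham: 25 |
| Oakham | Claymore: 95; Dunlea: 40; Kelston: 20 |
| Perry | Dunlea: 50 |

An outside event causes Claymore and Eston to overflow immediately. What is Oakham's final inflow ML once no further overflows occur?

25

Round 1 — Claymore, Eston overflow (initial).
  Dunlea: +70 → 70 ≥ 30
  Perry: +60 → 60 < 100
Round 2 — Dunlea overflows.
  Kelston: +70 → 70 < 120
  Lorne: +40 → 40 ≥ 30
Round 3 — Lorne overflows.
  Oakham: +25 → 25 < 120
No further overflows.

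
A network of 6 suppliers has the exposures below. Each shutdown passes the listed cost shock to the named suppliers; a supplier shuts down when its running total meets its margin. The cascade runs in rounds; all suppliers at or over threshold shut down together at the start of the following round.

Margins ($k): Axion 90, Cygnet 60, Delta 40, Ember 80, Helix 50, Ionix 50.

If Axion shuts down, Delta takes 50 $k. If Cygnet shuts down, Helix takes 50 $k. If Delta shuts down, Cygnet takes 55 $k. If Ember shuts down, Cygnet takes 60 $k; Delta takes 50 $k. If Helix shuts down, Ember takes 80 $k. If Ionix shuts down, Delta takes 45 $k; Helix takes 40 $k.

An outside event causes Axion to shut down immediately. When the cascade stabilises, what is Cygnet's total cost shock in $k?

55

Round 1 — Axion shuts down (initial).
  Delta: +50 → 50 ≥ 40
Round 2 — Delta shuts down.
  Cygnet: +55 → 55 < 60
No further shutdowns.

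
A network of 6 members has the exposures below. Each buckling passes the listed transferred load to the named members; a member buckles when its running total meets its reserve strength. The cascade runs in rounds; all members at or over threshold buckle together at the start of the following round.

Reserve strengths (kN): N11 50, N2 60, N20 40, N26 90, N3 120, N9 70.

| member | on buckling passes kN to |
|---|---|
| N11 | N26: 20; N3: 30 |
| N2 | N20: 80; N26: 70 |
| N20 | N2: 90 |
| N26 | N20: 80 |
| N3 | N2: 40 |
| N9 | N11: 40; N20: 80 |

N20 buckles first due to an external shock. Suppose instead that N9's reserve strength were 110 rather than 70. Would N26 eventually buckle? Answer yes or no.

With N9's reserve strength at 110:
Round 1 — N20 buckles (initial).
  N2: +90 → 90 ≥ 60
Round 2 — N2 buckles.
  N26: +70 → 70 < 90
No further bucklings.

no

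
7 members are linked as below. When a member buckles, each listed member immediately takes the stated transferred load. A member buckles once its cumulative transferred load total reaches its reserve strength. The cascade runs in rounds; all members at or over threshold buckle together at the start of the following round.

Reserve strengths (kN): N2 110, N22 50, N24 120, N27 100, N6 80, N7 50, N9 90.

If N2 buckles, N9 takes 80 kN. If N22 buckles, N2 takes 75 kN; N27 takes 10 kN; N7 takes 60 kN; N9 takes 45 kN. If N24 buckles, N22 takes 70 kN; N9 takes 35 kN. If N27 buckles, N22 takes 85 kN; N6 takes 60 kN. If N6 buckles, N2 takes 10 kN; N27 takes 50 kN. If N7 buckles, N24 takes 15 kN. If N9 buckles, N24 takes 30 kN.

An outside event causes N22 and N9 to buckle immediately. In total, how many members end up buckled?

3

Round 1 — N22, N9 buckle (initial).
  N2: +75 → 75 < 110
  N24: +30 → 30 < 120
  N27: +10 → 10 < 100
  N7: +60 → 60 ≥ 50
Round 2 — N7 buckles.
  N24: +15 → 45 < 120
No further bucklings.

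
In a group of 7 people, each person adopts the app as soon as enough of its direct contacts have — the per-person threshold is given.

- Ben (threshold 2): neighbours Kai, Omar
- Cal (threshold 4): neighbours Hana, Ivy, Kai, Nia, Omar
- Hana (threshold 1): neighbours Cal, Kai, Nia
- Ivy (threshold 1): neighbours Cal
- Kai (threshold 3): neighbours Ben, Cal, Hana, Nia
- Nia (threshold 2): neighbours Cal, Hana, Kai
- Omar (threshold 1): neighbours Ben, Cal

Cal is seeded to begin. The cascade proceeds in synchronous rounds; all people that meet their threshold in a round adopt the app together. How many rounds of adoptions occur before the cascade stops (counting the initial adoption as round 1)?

5

Round 1 — Cal adopts the app (initial).
Round 2 — checking thresholds:
  Hana: 1 of 3 neighbours ≥ 1, adopts the app.
  Ivy: 1 of 1 neighbours ≥ 1, adopts the app.
  Kai: 1 of 4 neighbours < 3, holds.
  Nia: 1 of 3 neighbours < 2, holds.
  Omar: 1 of 2 neighbours ≥ 1, adopts the app.
Round 3 — checking thresholds:
  Ben: 1 of 2 neighbours < 2, holds.
  Kai: 2 of 4 neighbours < 3, holds.
  Nia: 2 of 3 neighbours ≥ 2, adopts the app.
Round 4 — checking thresholds:
  Ben: 1 of 2 neighbours < 2, holds.
  Kai: 3 of 4 neighbours ≥ 3, adopts the app.
Round 5 — checking thresholds:
  Ben: 2 of 2 neighbours ≥ 2, adopts the app.
Round 6 — no new adoptions; cascade stops.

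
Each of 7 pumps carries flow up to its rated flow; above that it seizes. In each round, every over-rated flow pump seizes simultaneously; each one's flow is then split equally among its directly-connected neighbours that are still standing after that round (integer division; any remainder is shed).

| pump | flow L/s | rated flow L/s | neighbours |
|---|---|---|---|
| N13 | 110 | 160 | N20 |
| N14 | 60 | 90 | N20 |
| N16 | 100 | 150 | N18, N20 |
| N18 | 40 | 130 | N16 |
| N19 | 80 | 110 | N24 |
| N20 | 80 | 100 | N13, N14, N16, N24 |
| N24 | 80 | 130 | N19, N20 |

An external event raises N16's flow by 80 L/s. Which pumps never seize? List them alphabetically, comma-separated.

Round 1 — N16 at 180 > 150. N16 seizes.
  N16 sheds 180 L/s to N18, N20: 90 each.
    N18: 40+90 = 130 ≤ 130
    N20: 80+90 = 170 > 100
Round 2 — N20 seizes.
  N20 sheds 170 L/s to N13, N14, N24: 56 each (2 lost).
    N13: 110+56 = 166 > 160
    N14: 60+56 = 116 > 90
    N24: 80+56 = 136 > 130
Round 3 — N13, N14, N24 seize.
  N13 sheds 166 L/s: no online neighbours, lost.
  N14 sheds 116 L/s: no online neighbours, lost.
  N24 sheds 136 L/s to N19: 136 each.
    N19: 80+136 = 216 > 110
Round 4 — N19 seizes.
  N19 sheds 216 L/s: no online neighbours, lost.
No further seizures.

N18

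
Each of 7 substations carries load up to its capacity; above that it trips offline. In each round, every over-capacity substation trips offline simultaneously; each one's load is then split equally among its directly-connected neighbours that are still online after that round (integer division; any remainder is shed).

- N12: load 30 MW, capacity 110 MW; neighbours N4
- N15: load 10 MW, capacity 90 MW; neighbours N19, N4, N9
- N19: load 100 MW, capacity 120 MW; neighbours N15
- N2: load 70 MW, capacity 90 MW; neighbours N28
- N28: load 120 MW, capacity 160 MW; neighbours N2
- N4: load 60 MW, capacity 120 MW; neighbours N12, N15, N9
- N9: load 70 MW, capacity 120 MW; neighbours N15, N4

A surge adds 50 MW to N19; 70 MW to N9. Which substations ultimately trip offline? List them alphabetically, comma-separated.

N12, N15, N19, N4, N9

Round 1 — N19 at 150 > 120; N9 at 140 > 120. N19, N9 trip offline.
  N19 sheds 150 MW to N15: 150 each.
    N15: 10+150 = 160 > 90
  N9 sheds 140 MW to N15, N4: 70 each.
    N15: 160+70 = 230 > 90
    N4: 60+70 = 130 > 120
Round 2 — N15, N4 trip offline.
  N15 sheds 230 MW: no online neighbours, lost.
  N4 sheds 130 MW to N12: 130 each.
    N12: 30+130 = 160 > 110
Round 3 — N12 trips offline.
  N12 sheds 160 MW: no online neighbours, lost.
No further trips.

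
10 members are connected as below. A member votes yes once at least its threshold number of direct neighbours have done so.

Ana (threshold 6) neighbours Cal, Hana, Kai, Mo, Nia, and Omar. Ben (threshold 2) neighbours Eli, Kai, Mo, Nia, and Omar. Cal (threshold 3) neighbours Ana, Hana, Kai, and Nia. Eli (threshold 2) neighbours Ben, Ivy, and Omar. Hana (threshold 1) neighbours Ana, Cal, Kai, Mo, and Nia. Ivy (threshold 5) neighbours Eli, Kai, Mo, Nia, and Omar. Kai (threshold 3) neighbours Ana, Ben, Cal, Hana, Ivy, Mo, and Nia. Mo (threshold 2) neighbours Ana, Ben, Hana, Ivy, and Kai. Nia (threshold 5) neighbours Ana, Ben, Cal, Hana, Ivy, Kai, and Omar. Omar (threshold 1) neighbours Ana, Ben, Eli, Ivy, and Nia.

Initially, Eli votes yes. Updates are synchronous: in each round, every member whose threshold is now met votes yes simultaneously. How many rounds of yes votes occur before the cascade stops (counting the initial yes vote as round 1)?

3

Round 1 — Eli votes yes (initial).
Round 2 — checking thresholds:
  Ben: 1 of 5 neighbours < 2, holds.
  Ivy: 1 of 5 neighbours < 5, holds.
  Omar: 1 of 5 neighbours ≥ 1, votes yes.
Round 3 — checking thresholds:
  Ana: 1 of 6 neighbours < 6, holds.
  Ben: 2 of 5 neighbours ≥ 2, votes yes.
  Ivy: 2 of 5 neighbours < 5, holds.
  Nia: 1 of 7 neighbours < 5, holds.
Round 4 — no new yes votes; cascade stops.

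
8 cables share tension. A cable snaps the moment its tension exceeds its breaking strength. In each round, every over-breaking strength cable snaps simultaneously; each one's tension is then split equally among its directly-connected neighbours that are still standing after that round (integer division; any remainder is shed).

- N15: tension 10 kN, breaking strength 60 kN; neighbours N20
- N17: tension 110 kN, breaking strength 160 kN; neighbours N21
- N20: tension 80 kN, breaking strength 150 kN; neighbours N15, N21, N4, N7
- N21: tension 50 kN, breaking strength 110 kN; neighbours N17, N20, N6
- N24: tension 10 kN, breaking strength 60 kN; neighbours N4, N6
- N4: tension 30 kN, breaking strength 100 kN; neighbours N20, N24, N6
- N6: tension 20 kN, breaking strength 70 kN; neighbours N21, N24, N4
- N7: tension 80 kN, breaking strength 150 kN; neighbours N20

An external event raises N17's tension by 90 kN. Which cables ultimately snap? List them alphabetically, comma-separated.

N15, N17, N20, N21, N24, N4, N6

Round 1 — N17 at 200 > 160. N17 snaps.
  N17 sheds 200 kN to N21: 200 each.
    N21: 50+200 = 250 > 110
Round 2 — N21 snaps.
  N21 sheds 250 kN to N20, N6: 125 each.
    N20: 80+125 = 205 > 150
    N6: 20+125 = 145 > 70
Round 3 — N20, N6 snap.
  N20 sheds 205 kN to N15, N4, N7: 68 each (1 lost).
    N15: 10+68 = 78 > 60
    N4: 30+68 = 98 ≤ 100
    N7: 80+68 = 148 ≤ 150
  N6 sheds 145 kN to N24, N4: 72 each (1 lost).
    N24: 10+72 = 82 > 60
    N4: 98+72 = 170 > 100
Round 4 — N15, N24, N4 snap.
  N15 sheds 78 kN: no online neighbours, lost.
  N24 sheds 82 kN: no online neighbours, lost.
  N4 sheds 170 kN: no online neighbours, lost.
No further breaks.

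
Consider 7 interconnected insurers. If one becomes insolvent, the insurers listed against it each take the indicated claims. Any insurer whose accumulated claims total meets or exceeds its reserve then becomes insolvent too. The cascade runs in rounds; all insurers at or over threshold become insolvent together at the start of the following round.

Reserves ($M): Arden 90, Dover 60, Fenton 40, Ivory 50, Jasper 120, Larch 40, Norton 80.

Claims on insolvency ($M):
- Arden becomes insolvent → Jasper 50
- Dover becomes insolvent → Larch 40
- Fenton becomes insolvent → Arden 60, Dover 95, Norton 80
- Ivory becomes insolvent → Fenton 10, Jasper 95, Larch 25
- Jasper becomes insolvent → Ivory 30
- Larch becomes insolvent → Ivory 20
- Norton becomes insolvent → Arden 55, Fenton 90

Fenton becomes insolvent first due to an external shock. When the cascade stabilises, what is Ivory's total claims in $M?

Round 1 — Fenton becomes insolvent (initial).
  Arden: +60 → 60 < 90
  Dover: +95 → 95 ≥ 60
  Norton: +80 → 80 ≥ 80
Round 2 — Dover, Norton become insolvent.
  Arden: +55 → 115 ≥ 90
  Larch: +40 → 40 ≥ 40
Round 3 — Arden, Larch become insolvent.
  Ivory: +20 → 20 < 50
  Jasper: +50 → 50 < 120
No further insolvencies.

20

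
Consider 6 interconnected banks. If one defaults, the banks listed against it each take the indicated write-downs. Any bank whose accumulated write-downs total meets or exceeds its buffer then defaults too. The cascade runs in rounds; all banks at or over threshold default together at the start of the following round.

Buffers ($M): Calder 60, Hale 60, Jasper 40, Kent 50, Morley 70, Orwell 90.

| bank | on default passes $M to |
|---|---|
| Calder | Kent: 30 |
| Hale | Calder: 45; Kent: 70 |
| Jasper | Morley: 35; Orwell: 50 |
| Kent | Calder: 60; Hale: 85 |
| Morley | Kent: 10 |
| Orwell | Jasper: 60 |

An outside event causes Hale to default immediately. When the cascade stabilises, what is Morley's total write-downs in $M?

0

Round 1 — Hale defaults (initial).
  Calder: +45 → 45 < 60
  Kent: +70 → 70 ≥ 50
Round 2 — Kent defaults.
  Calder: +60 → 105 ≥ 60
Round 3 — Calder defaults.
No further defaults.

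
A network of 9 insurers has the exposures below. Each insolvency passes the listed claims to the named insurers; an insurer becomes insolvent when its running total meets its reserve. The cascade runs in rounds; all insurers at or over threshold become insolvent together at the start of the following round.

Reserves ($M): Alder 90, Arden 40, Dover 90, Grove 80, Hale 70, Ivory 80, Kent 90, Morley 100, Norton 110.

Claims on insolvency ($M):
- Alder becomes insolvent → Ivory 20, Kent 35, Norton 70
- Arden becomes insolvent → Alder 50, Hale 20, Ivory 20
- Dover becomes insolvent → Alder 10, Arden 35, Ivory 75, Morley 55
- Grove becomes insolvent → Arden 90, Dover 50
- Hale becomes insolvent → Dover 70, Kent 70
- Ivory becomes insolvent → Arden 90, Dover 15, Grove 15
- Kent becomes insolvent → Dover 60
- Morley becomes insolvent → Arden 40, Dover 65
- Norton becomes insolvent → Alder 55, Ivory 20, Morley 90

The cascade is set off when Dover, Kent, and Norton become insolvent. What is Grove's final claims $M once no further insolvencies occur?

15

Round 1 — Dover, Kent, Norton become insolvent (initial).
  Alder: +10+55 → 65 < 90
  Arden: +35 → 35 < 40
  Ivory: +75+20 → 95 ≥ 80
  Morley: +55+90 → 145 ≥ 100
Round 2 — Ivory, Morley become insolvent.
  Arden: +90+40 → 165 ≥ 40
  Grove: +15 → 15 < 80
Round 3 — Arden becomes insolvent.
  Alder: +50 → 115 ≥ 90
  Hale: +20 → 20 < 70
Round 4 — Alder becomes insolvent.
No further insolvencies.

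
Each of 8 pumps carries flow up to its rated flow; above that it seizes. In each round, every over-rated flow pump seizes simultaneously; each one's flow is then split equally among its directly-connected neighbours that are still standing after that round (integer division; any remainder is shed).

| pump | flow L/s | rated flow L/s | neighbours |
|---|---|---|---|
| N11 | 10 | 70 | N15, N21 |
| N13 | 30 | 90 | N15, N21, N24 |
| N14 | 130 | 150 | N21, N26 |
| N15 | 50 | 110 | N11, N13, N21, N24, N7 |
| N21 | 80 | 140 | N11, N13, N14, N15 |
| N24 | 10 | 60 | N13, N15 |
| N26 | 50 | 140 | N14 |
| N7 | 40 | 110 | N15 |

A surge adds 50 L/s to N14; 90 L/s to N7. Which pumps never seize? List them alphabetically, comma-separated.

N26

Round 1 — N14 at 180 > 150; N7 at 130 > 110. N14, N7 seize.
  N14 sheds 180 L/s to N21, N26: 90 each.
    N21: 80+90 = 170 > 140
    N26: 50+90 = 140 ≤ 140
  N7 sheds 130 L/s to N15: 130 each.
    N15: 50+130 = 180 > 110
Round 2 — N15, N21 seize.
  N15 sheds 180 L/s to N11, N13, N24: 60 each.
    N11: 10+60 = 70 ≤ 70
    N13: 30+60 = 90 ≤ 90
    N24: 10+60 = 70 > 60
  N21 sheds 170 L/s to N11, N13: 85 each.
    N11: 70+85 = 155 > 70
    N13: 90+85 = 175 > 90
Round 3 — N11, N13, N24 seize.
  N11 sheds 155 L/s: no online neighbours, lost.
  N13 sheds 175 L/s: no online neighbours, lost.
  N24 sheds 70 L/s: no online neighbours, lost.
No further seizures.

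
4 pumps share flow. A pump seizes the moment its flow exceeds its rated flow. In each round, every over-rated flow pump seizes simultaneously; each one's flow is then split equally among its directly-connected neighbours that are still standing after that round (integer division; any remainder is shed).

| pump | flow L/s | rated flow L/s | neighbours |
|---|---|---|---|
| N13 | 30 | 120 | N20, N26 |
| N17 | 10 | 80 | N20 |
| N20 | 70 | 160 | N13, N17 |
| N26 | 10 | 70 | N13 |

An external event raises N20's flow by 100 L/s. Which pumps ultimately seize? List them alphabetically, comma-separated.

Round 1 — N20 at 170 > 160. N20 seizes.
  N20 sheds 170 L/s to N13, N17: 85 each.
    N13: 30+85 = 115 ≤ 120
    N17: 10+85 = 95 > 80
Round 2 — N17 seizes.
  N17 sheds 95 L/s: no online neighbours, lost.
No further seizures.

N17, N20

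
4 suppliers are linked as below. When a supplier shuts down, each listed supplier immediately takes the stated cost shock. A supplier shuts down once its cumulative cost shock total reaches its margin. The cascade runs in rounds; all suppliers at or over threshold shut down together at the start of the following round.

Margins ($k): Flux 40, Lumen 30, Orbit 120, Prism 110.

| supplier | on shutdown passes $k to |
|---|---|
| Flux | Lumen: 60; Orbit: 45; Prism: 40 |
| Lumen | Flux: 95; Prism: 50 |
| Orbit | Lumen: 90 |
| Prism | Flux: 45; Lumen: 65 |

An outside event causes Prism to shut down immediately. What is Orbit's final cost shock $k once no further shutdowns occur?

Round 1 — Prism shuts down (initial).
  Flux: +45 → 45 ≥ 40
  Lumen: +65 → 65 ≥ 30
Round 2 — Flux, Lumen shut down.
  Orbit: +45 → 45 < 120
No further shutdowns.

45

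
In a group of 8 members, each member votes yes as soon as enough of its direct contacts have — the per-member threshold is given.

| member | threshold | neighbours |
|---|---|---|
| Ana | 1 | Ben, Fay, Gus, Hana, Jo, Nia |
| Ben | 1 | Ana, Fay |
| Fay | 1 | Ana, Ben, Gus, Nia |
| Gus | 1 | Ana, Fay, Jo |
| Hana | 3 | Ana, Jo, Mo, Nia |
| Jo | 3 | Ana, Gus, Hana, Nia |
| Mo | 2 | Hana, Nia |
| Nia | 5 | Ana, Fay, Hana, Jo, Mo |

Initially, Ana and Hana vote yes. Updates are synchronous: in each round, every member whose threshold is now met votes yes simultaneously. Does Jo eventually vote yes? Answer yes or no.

yes

Round 1 — Ana, Hana vote yes (initial).
Round 2 — checking thresholds:
  Ben: 1 of 2 neighbours ≥ 1, votes yes.
  Fay: 1 of 4 neighbours ≥ 1, votes yes.
  Gus: 1 of 3 neighbours ≥ 1, votes yes.
  Jo: 2 of 4 neighbours < 3, below threshold.
  Mo: 1 of 2 neighbours < 2, below threshold.
  Nia: 2 of 5 neighbours < 5, below threshold.
Round 3 — checking thresholds:
  Jo: 3 of 4 neighbours ≥ 3, votes yes.
  Mo: 1 of 2 neighbours < 2, below threshold.
  Nia: 3 of 5 neighbours < 5, below threshold.
Round 4 — no new yes votes; cascade stops.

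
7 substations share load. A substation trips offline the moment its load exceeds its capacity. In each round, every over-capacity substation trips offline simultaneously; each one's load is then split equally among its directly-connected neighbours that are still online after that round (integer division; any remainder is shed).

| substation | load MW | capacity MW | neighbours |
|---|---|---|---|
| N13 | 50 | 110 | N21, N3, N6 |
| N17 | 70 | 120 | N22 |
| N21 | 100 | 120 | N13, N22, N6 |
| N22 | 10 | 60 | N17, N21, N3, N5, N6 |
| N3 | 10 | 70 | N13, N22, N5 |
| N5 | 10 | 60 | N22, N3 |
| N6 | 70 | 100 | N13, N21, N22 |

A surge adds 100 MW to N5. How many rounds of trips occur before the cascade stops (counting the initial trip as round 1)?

5

Round 1 — N5 at 110 > 60. N5 trips offline.
  N5 sheds 110 MW to N22, N3: 55 each.
    N22: 10+55 = 65 > 60
    N3: 10+55 = 65 ≤ 70
Round 2 — N22 trips offline.
  N22 sheds 65 MW to N17, N21, N3, N6: 16 each (1 lost).
    N17: 70+16 = 86 ≤ 120
    N21: 100+16 = 116 ≤ 120
    N3: 65+16 = 81 > 70
    N6: 70+16 = 86 ≤ 100
Round 3 — N3 trips offline.
  N3 sheds 81 MW to N13: 81 each.
    N13: 50+81 = 131 > 110
Round 4 — N13 trips offline.
  N13 sheds 131 MW to N21, N6: 65 each (1 lost).
    N21: 116+65 = 181 > 120
    N6: 86+65 = 151 > 100
Round 5 — N21, N6 trip offline.
  N21 sheds 181 MW: no online neighbours, lost.
  N6 sheds 151 MW: no online neighbours, lost.
No further trips.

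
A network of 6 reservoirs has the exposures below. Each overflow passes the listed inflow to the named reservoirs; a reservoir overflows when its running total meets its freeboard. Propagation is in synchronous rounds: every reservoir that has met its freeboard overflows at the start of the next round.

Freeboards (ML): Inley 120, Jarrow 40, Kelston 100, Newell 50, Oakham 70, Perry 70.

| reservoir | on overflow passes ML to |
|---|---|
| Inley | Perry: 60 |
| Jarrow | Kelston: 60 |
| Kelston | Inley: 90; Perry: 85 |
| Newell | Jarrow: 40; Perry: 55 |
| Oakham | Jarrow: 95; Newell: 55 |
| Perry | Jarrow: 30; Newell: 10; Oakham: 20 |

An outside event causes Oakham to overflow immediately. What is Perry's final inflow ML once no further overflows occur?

55

Round 1 — Oakham overflows (initial).
  Jarrow: +95 → 95 ≥ 40
  Newell: +55 → 55 ≥ 50
Round 2 — Jarrow, Newell overflow.
  Kelston: +60 → 60 < 100
  Perry: +55 → 55 < 70
No further overflows.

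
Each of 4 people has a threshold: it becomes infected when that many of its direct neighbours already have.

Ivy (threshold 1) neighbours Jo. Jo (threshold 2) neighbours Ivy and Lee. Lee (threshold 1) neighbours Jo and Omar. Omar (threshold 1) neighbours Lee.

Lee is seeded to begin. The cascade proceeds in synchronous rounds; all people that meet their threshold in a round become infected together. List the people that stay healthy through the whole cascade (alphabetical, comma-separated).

Ivy, Jo

Round 1 — Lee becomes infected (initial).
Round 2 — checking thresholds:
  Jo: 1 of 2 neighbours < 2, holds.
  Omar: 1 of 1 neighbours ≥ 1, becomes infected.
Round 3 — no new infections; cascade stops.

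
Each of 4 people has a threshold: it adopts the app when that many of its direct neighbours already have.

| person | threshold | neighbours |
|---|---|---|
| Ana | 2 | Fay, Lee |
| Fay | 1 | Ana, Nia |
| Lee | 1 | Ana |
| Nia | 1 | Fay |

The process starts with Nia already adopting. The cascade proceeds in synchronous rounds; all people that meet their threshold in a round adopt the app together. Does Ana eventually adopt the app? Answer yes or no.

Round 1 — Nia adopts the app (initial).
Round 2 — checking thresholds:
  Fay: 1 of 2 neighbours ≥ 1, adopts the app.
Round 3 — no new adoptions; cascade stops.

no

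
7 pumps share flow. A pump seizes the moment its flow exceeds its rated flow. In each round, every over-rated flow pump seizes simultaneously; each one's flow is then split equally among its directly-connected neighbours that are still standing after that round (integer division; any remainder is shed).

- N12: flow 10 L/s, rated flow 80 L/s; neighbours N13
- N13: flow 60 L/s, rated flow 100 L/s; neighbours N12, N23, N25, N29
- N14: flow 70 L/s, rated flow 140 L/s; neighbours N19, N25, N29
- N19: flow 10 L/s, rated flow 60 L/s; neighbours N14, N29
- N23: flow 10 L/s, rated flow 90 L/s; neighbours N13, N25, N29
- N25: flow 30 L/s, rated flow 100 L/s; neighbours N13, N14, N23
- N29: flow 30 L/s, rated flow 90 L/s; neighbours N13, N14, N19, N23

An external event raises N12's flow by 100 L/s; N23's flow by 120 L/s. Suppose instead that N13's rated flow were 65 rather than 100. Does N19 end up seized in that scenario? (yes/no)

yes

With N13's rated flow at 65:
Round 1 — N12 at 110 > 80; N23 at 130 > 90. N12, N23 seize.
  N12 sheds 110 L/s to N13: 110 each.
    N13: 60+110 = 170 > 65
  N23 sheds 130 L/s to N13, N25, N29: 43 each (1 lost).
    N13: 170+43 = 213 > 65
    N25: 30+43 = 73 ≤ 100
    N29: 30+43 = 73 ≤ 90
Round 2 — N13 seizes.
  N13 sheds 213 L/s to N25, N29: 106 each (1 lost).
    N25: 73+106 = 179 > 100
    N29: 73+106 = 179 > 90
Round 3 — N25, N29 seize.
  N25 sheds 179 L/s to N14: 179 each.
    N14: 70+179 = 249 > 140
  N29 sheds 179 L/s to N14, N19: 89 each (1 lost).
    N14: 249+89 = 338 > 140
    N19: 10+89 = 99 > 60
Round 4 — N14, N19 seize.
  N14 sheds 338 L/s: no online neighbours, lost.
  N19 sheds 99 L/s: no online neighbours, lost.
No further seizures.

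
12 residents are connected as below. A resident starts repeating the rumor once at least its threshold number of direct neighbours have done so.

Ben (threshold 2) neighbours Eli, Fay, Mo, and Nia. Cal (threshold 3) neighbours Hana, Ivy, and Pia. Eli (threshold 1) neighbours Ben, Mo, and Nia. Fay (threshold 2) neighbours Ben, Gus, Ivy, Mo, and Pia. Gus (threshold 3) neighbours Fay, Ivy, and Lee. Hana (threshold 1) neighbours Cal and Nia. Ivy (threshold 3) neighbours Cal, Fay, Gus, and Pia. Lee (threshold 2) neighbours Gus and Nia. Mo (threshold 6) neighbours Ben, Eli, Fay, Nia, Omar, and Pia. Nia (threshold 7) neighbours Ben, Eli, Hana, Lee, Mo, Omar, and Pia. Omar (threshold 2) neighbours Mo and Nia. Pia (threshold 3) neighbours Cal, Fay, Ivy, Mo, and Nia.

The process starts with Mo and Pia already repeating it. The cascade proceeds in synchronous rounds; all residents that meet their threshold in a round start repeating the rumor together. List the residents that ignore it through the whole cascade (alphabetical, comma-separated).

Round 1 — Mo, Pia start repeating the rumor (initial).
Round 2 — checking thresholds:
  Ben: 1 of 4 neighbours < 2, holds.
  Cal: 1 of 3 neighbours < 3, holds.
  Eli: 1 of 3 neighbours ≥ 1, starts repeating the rumor.
  Fay: 2 of 5 neighbours ≥ 2, starts repeating the rumor.
  Ivy: 1 of 4 neighbours < 3, holds.
  Nia: 2 of 7 neighbours < 7, holds.
  Omar: 1 of 2 neighbours < 2, holds.
Round 3 — checking thresholds:
  Ben: 3 of 4 neighbours ≥ 2, starts repeating the rumor.
  Cal: 1 of 3 neighbours < 3, holds.
  Gus: 1 of 3 neighbours < 3, holds.
  Ivy: 2 of 4 neighbours < 3, holds.
  Nia: 3 of 7 neighbours < 7, holds.
  Omar: 1 of 2 neighbours < 2, holds.
Round 4 — no new spreads; cascade stops.

Cal, Gus, Hana, Ivy, Lee, Nia, Omar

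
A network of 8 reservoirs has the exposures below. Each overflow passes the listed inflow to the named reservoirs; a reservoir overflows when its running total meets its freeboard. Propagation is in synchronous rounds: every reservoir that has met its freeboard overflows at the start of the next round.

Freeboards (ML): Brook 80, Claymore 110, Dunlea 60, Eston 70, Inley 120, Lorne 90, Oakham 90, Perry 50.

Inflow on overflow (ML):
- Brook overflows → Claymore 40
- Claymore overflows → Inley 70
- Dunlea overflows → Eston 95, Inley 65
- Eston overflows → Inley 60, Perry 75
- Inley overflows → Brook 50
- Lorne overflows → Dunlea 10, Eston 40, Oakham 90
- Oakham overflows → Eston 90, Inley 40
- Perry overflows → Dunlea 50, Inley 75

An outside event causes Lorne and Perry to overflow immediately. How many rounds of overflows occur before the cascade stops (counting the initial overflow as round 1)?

Round 1 — Lorne, Perry overflow (initial).
  Dunlea: +10+50 → 60 ≥ 60
  Eston: +40 → 40 < 70
  Inley: +75 → 75 < 120
  Oakham: +90 → 90 ≥ 90
Round 2 — Dunlea, Oakham overflow.
  Eston: +95+90 → 225 ≥ 70
  Inley: +65+40 → 180 ≥ 120
Round 3 — Eston, Inley overflow.
  Brook: +50 → 50 < 80
No further overflows.

3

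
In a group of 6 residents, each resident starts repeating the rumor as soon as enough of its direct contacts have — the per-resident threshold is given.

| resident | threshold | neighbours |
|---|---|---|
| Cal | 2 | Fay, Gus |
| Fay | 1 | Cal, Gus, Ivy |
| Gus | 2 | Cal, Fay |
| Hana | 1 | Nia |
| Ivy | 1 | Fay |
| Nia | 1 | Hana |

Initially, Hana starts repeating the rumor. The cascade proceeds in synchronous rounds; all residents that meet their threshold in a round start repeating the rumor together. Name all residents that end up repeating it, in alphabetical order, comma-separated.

Hana, Nia

Round 1 — Hana starts repeating the rumor (initial).
Round 2 — checking thresholds:
  Nia: 1 of 1 neighbours ≥ 1, starts repeating the rumor.
Round 3 — no new spreads; cascade stops.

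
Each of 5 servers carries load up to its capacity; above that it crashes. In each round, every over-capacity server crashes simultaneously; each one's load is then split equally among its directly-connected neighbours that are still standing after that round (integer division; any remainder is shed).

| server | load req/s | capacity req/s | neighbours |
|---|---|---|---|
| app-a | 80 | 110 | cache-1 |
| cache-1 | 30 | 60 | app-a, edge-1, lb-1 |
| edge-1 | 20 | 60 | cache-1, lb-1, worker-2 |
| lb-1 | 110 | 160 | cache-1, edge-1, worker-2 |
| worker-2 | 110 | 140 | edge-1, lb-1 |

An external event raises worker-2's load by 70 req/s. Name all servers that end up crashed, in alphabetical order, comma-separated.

app-a, cache-1, edge-1, lb-1, worker-2

Round 1 — worker-2 at 180 > 140. worker-2 crashes.
  worker-2 sheds 180 req/s to edge-1, lb-1: 90 each.
    edge-1: 20+90 = 110 > 60
    lb-1: 110+90 = 200 > 160
Round 2 — edge-1, lb-1 crash.
  edge-1 sheds 110 req/s to cache-1: 110 each.
    cache-1: 30+110 = 140 > 60
  lb-1 sheds 200 req/s to cache-1: 200 each.
    cache-1: 140+200 = 340 > 60
Round 3 — cache-1 crashes.
  cache-1 sheds 340 req/s to app-a: 340 each.
    app-a: 80+340 = 420 > 110
Round 4 — app-a crashes.
  app-a sheds 420 req/s: no online neighbours, lost.
No further crashes.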